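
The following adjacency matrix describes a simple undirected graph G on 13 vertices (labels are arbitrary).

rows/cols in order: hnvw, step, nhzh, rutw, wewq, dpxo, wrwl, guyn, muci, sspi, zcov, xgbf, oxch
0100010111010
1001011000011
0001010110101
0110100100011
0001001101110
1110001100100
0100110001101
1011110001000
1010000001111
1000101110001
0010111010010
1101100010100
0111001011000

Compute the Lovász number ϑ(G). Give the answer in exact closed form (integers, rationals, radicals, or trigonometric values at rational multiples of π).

sqrt(13)

N(dpxo) = {hnvw, step, nhzh, wrwl, guyn, zcov}, |N(dpxo)| = 6.
N(hnvw) = {step, dpxo, guyn, muci, sspi, xgbf}, |N(hnvw)| = 6.
deg(sspi) = 6; N(sspi) = {hnvw, wewq, wrwl, guyn, muci, oxch}.
N(wewq) = {rutw, wrwl, guyn, sspi, zcov, xgbf}, |N(wewq)| = 6.
13-vertex 6-regular graph: strongly regular (13,6,2,3).
A has 3 distinct eigenvalues ≈ [6.0, 1.302776, -2.302776].
λ_max=6, λ_min=-sqrt(13)/2 - 1/2; ϑ = −13·λ_min/(λ_max−λ_min) = sqrt(13).
ϑ(G) ≈ 3.6056.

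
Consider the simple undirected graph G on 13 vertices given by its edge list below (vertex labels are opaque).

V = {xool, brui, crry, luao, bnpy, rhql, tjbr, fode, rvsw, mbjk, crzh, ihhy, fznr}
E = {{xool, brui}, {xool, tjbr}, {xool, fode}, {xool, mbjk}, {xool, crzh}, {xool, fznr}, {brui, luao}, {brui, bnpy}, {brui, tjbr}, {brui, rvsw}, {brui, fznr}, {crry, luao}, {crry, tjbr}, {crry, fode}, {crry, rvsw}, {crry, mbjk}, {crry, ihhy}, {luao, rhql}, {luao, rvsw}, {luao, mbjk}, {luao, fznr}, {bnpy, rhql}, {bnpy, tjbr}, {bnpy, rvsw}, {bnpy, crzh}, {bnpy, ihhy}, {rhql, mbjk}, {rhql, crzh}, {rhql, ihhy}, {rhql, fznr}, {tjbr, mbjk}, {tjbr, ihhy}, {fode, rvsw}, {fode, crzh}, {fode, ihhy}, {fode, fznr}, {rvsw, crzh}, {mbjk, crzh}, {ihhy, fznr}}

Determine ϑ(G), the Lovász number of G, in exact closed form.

sqrt(13)

Vertex fode has 6 neighbors: xool, crry, rvsw, crzh, ihhy, fznr.
N(tjbr) = {xool, brui, crry, bnpy, mbjk, ihhy}, |N(tjbr)| = 6.
Vertex xool has 6 neighbors: brui, tjbr, fode, mbjk, crzh, fznr.
N(mbjk) = {xool, crry, luao, rhql, tjbr, crzh}, |N(mbjk)| = 6.
Every vertex has degree 6 (N=13); Paley(13): SR with (k,λ,μ)=(6,2,3).
A has 3 distinct eigenvalues ≈ [6.0, 1.302776, -2.302776].
−13·(-sqrt(13)/2 - 1/2) / ((6)−(-sqrt(13)/2 - 1/2)) = sqrt(13) = ϑ(G).
Numerically 3.605551275.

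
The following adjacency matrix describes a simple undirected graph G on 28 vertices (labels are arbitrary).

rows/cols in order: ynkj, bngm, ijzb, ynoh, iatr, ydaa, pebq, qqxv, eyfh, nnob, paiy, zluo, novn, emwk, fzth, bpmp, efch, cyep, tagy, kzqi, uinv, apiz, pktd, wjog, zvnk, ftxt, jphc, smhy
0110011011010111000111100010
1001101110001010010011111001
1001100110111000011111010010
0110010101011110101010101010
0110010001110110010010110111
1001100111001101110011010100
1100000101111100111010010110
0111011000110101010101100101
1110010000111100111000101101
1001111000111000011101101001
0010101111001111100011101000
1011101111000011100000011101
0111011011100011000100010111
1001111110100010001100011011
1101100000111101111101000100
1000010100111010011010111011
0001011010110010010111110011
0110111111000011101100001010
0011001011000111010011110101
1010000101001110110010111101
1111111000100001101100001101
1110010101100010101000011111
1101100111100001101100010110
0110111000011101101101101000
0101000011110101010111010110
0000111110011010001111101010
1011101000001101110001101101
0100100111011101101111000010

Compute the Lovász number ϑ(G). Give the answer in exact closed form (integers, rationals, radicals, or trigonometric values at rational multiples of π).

Vertex bngm has 15 neighbors: ynkj, ynoh, iatr, pebq, qqxv, eyfh, novn, fzth, cyep, uinv, apiz, pktd, wjog, zvnk, smhy.
N(nnob) = {ynkj, ynoh, iatr, ydaa, pebq, paiy, zluo, novn, cyep, tagy, kzqi, apiz, pktd, zvnk, smhy}, |N(nnob)| = 15.
Vertex tagy has 15 neighbors: ijzb, ynoh, pebq, eyfh, nnob, emwk, fzth, bpmp, cyep, uinv, apiz, pktd, wjog, ftxt, smhy.
deg(jphc) = 15; N(jphc) = {ynkj, ijzb, ynoh, iatr, pebq, novn, emwk, bpmp, efch, cyep, apiz, pktd, zvnk, ftxt, smhy}.
28-vertex 15-regular graph: this is K(8,2), the Kneser graph.
spec(A) ≈ [15.0, 1.0, -5.0] (distinct, 3 d.p.).
Lovász (edge-transitive): ϑ = −28·(-5)/((15)−(-5)) = 7.
= 7.00000000… (decimal).

7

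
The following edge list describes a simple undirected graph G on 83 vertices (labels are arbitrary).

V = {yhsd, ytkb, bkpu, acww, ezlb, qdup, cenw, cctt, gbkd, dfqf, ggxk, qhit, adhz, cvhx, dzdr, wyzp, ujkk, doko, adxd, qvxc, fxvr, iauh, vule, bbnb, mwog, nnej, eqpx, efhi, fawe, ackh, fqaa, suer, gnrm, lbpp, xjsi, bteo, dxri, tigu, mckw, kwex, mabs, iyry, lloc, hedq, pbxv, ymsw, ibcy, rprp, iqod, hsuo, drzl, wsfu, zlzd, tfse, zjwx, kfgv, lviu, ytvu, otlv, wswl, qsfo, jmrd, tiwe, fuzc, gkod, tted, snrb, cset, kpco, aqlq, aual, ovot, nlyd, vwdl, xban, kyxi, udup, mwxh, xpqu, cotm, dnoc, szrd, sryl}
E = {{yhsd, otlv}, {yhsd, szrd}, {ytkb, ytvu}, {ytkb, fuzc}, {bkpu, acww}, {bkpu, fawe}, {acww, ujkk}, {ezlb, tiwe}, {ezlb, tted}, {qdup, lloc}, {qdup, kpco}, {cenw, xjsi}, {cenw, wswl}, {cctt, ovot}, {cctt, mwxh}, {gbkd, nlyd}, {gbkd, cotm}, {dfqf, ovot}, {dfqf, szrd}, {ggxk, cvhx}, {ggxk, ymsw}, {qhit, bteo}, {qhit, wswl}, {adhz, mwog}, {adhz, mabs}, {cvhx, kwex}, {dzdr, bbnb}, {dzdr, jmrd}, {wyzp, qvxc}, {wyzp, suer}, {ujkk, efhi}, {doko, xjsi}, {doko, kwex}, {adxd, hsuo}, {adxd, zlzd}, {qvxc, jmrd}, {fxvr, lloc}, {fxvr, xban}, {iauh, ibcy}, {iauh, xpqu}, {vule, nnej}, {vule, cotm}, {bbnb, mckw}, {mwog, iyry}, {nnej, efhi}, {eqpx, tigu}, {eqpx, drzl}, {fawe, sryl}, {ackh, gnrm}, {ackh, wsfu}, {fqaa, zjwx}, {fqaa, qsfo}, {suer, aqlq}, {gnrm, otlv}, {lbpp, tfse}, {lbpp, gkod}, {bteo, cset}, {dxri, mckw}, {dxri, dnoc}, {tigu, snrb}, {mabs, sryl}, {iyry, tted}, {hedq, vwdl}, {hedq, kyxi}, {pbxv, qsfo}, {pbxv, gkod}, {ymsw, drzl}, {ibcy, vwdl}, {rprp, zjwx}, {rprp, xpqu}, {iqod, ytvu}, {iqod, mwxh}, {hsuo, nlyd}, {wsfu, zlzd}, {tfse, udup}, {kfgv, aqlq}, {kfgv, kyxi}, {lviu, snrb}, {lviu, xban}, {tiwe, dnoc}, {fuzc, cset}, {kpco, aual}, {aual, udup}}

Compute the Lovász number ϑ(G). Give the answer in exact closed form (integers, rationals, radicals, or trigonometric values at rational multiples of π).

deg(kwex) = 2; N(kwex) = {cvhx, doko}.
N(efhi) = {ujkk, nnej}, |N(efhi)| = 2.
N(fawe) = {bkpu, sryl}, |N(fawe)| = 2.
deg(sryl) = 2; N(sryl) = {fawe, mabs}.
deg(v) = 2 for all v (|V|=83); the odd cycle C_{83}.
The 42 distinct eigenvalues: [2.0, 1.9943, 1.9771, 1.9486, 1.909, 1.8584, 1.7972, 1.7257, 1.6443, 1.5535, 1.4538, 1.3457, 1.23, 1.1072, 0.9781, 0.8433, 0.7038, 0.5602, 0.4134, 0.2642, 0.1135, -0.0378, -0.189, -0.339, -0.4871, -0.6324, -0.7741, -0.9114, -1.0434, -1.1694, -1.2888, -1.4008, -1.5047, -1.6001, -1.6862, -1.7627, -1.8291, -1.8851, -1.9302, -1.9643, -1.9871, -1.9986].
Lovász: ϑ = −83(-2*cos(pi/83))/(2+-(-1)*2*cos(pi/83)) = 83*cos(pi/83)/(cos(pi/83) + 1).
≈ 41.4851326 (to 7 d.p.).
Sandwich: α(G)=41 ≤ ϑ(G)=83*cos(pi/83)/(cos(pi/83) + 1) ≤ χ(Ḡ)=42 (both strict).

83*cos(pi/83)/(cos(pi/83) + 1)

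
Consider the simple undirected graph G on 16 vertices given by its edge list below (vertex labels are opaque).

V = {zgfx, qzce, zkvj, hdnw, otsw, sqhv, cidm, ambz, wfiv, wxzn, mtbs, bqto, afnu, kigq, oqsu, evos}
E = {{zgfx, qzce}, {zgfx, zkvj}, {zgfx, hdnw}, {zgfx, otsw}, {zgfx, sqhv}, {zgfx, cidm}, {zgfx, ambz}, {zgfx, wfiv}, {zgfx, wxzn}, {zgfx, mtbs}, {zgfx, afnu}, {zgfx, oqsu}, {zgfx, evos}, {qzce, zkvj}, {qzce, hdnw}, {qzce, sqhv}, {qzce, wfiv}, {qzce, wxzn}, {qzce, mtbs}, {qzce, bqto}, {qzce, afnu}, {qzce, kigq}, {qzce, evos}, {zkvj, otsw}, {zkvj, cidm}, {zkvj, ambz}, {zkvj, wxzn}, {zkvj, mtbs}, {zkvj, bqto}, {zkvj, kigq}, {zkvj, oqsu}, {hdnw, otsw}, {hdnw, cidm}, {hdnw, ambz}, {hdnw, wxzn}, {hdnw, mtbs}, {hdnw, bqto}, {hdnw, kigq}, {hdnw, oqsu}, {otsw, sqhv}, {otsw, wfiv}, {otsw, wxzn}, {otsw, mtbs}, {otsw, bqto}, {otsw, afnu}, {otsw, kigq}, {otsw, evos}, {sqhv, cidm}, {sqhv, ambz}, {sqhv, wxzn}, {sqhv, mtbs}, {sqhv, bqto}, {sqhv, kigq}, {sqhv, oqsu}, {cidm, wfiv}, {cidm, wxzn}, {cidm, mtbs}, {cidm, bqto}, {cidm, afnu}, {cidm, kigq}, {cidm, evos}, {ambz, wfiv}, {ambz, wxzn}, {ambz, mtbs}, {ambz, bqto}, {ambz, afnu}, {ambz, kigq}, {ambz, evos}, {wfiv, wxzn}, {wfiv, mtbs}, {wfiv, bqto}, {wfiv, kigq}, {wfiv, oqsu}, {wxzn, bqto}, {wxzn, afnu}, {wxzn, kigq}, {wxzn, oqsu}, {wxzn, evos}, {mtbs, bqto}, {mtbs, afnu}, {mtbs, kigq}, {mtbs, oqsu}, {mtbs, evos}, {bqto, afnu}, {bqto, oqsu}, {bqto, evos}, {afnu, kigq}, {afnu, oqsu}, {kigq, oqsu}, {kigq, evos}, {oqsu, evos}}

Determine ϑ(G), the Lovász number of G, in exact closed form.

6

N(qzce) = {zgfx, zkvj, hdnw, sqhv, wfiv, wxzn, mtbs, bqto, afnu, kigq, evos}, |N(qzce)| = 11.
deg(hdnw) = 10; N(hdnw) = {zgfx, qzce, otsw, cidm, ambz, wxzn, mtbs, bqto, kigq, oqsu}.
Vertex wfiv has 10 neighbors: zgfx, qzce, otsw, cidm, ambz, wxzn, mtbs, bqto, kigq, oqsu.
Vertex wxzn has 14 neighbors: zgfx, qzce, zkvj, hdnw, otsw, sqhv, cidm, ambz, wfiv, bqto, afnu, kigq, oqsu, evos.
Complete 4-partite, parts [6, 5, 3, 2]: perfect, ϑ = α = 6.
≈ 6.00000000 (to 8 d.p.).
α=6, χ(Ḡ)=6; ϑ=6 lies between (collapsed).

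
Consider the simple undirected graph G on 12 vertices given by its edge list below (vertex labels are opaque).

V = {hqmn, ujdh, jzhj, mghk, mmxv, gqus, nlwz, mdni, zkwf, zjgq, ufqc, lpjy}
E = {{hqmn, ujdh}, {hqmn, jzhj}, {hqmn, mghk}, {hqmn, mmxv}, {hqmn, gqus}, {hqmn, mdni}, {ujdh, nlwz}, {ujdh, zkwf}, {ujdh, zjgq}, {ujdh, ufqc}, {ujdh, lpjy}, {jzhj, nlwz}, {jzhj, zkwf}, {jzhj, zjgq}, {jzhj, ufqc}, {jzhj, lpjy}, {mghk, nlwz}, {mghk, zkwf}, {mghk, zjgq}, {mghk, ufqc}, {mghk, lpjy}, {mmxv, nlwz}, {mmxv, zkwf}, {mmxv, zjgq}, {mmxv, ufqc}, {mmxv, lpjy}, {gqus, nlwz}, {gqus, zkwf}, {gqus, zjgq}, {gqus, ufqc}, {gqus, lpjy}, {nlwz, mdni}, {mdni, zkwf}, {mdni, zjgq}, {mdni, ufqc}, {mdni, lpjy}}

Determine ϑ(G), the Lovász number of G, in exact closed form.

6

deg(mghk) = 6; N(mghk) = {hqmn, nlwz, zkwf, zjgq, ufqc, lpjy}.
Vertex ufqc has 6 neighbors: ujdh, jzhj, mghk, mmxv, gqus, mdni.
Vertex mdni has 6 neighbors: hqmn, nlwz, zkwf, zjgq, ufqc, lpjy.
deg(lpjy) = 6; N(lpjy) = {ujdh, jzhj, mghk, mmxv, gqus, mdni}.
Complete 2-partite, parts [6, 6]: perfect, ϑ = α = 6.
Numerically 6.0000.
Sandwich: α(G)=6 ≤ ϑ(G)=6 ≤ χ(Ḡ)=6 (collapsed).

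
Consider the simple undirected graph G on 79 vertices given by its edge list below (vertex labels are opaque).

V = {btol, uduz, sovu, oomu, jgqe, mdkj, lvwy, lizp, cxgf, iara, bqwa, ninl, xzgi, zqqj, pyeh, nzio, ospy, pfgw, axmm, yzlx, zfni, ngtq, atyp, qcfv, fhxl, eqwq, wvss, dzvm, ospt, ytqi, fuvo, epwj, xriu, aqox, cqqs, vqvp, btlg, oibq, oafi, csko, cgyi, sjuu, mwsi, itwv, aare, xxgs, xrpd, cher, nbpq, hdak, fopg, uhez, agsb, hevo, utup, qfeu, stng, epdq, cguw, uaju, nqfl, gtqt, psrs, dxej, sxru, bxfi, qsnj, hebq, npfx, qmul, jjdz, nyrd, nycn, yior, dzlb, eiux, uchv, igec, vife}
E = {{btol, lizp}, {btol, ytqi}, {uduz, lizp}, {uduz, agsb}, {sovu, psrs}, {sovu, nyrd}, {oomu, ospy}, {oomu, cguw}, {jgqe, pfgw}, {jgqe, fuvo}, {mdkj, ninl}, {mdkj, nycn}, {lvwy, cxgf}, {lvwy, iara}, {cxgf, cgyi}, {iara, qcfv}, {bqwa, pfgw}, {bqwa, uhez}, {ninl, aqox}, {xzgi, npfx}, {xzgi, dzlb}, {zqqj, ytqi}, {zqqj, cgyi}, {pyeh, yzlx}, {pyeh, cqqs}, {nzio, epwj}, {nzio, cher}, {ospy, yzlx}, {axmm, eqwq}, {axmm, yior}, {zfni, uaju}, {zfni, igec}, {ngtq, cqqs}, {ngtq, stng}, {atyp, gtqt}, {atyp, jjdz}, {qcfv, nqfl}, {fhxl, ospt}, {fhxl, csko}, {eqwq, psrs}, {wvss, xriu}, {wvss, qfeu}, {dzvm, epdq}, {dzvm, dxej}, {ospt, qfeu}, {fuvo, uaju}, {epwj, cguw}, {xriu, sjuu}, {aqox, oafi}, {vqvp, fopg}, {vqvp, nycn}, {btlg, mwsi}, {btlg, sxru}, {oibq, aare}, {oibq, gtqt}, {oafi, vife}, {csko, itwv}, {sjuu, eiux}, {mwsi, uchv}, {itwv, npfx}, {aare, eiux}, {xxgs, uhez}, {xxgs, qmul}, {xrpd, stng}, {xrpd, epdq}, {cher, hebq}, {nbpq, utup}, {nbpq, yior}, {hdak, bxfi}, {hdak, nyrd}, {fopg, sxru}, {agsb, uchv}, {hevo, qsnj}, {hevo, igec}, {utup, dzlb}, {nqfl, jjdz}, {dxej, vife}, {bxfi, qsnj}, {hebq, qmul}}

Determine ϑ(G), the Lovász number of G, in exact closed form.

deg(aare) = 2; N(aare) = {oibq, eiux}.
Vertex nqfl has 2 neighbors: qcfv, jjdz.
Vertex stng has 2 neighbors: ngtq, xrpd.
Vertex psrs has 2 neighbors: sovu, eqwq.
79-vertex 2-regular graph: connected 2-regular on 79 ⇒ C_{79}.
A has 40 distinct eigenvalues ≈ [2.0, 1.99368, 1.97475, 1.94334, 1.89964, 1.84393, 1.77657, 1.69797, 1.60863, 1.50913, 1.40008, 1.28219, 1.15618, 1.02287, 0.88309, 0.73773, 0.5877, 0.43396, 0.27747, 0.11923, -0.03976, -0.19851, -0.356, -0.51123, -0.66324, -0.81105, -0.95374, -1.09039, -1.22015, -1.3422, -1.45576, -1.56011, -1.65461, -1.73864, -1.81168, -1.87327, -1.92301, -1.96059, -1.98578, -1.99842].
λ_max=2, λ_min=-2*cos(pi/79); ϑ = −79·λ_min/(λ_max−λ_min) = 79*cos(pi/79)/(cos(pi/79) + 1).
≈ 39.484379 (to 6 d.p.).
Lovász sandwich 39 ≤ 79*cos(pi/79)/(cos(pi/79) + 1) ≤ 40: both strict.

79*cos(pi/79)/(cos(pi/79) + 1)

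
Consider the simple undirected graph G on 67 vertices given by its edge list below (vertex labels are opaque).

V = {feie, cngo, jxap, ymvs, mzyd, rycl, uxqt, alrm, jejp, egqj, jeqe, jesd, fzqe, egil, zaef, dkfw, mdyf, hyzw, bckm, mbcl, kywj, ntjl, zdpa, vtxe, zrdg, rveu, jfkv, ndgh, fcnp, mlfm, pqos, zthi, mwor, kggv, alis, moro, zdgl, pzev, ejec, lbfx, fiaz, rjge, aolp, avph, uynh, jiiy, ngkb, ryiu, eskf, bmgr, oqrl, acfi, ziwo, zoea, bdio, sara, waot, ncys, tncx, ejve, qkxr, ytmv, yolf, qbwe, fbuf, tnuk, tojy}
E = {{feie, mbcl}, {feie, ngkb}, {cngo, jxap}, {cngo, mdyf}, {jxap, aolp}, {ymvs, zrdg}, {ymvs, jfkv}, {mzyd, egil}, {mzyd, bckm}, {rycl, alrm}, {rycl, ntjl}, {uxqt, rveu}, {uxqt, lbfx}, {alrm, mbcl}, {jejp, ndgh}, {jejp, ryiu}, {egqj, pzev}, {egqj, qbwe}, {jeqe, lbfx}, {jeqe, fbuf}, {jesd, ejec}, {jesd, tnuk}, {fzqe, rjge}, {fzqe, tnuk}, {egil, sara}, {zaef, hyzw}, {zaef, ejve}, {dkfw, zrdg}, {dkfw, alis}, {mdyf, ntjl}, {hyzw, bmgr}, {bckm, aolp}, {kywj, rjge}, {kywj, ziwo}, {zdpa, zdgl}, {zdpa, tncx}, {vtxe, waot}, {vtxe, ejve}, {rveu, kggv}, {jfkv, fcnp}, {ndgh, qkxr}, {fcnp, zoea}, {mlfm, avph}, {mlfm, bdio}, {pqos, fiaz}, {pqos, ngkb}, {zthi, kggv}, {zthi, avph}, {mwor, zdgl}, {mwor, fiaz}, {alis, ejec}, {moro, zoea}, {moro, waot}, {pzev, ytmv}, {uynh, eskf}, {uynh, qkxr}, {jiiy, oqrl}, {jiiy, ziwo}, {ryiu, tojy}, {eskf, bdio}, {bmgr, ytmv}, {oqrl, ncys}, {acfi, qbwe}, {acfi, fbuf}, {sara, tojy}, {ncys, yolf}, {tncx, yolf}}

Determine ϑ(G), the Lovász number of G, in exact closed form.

67*cos(pi/67)/(cos(pi/67) + 1)

N(eskf) = {uynh, bdio}, |N(eskf)| = 2.
N(oqrl) = {jiiy, ncys}, |N(oqrl)| = 2.
N(kywj) = {rjge, ziwo}, |N(kywj)| = 2.
deg(avph) = 2; N(avph) = {mlfm, zthi}.
G on 67 vertices is 2-regular; connected 2-regular on 67 ⇒ C_{67}.
spec(A) ≈ [2.0, 1.991212, 1.964925, 1.92137, 1.860931, 1.784137, 1.691664, 1.584325, 1.463063, 1.328943, 1.183144, 1.026948, 0.861727, 0.688934, 0.510086, 0.326755, 0.140552, -0.046885, -0.233911, -0.418881, -0.600169, -0.776184, -0.945377, -1.106262, -1.257426, -1.397539, -1.52537, -1.639797, -1.739813, -1.824539, -1.893231, -1.945286, -1.980245, -1.997802] (distinct, 6 d.p.).
−67·(-2*cos(pi/67)) / ((2)−(-2*cos(pi/67))) = 67*cos(pi/67)/(cos(pi/67) + 1) = ϑ(G).
≈ 33.481580 (to 6 d.p.).
Lovász sandwich 33 ≤ 67*cos(pi/67)/(cos(pi/67) + 1) ≤ 34: both strict.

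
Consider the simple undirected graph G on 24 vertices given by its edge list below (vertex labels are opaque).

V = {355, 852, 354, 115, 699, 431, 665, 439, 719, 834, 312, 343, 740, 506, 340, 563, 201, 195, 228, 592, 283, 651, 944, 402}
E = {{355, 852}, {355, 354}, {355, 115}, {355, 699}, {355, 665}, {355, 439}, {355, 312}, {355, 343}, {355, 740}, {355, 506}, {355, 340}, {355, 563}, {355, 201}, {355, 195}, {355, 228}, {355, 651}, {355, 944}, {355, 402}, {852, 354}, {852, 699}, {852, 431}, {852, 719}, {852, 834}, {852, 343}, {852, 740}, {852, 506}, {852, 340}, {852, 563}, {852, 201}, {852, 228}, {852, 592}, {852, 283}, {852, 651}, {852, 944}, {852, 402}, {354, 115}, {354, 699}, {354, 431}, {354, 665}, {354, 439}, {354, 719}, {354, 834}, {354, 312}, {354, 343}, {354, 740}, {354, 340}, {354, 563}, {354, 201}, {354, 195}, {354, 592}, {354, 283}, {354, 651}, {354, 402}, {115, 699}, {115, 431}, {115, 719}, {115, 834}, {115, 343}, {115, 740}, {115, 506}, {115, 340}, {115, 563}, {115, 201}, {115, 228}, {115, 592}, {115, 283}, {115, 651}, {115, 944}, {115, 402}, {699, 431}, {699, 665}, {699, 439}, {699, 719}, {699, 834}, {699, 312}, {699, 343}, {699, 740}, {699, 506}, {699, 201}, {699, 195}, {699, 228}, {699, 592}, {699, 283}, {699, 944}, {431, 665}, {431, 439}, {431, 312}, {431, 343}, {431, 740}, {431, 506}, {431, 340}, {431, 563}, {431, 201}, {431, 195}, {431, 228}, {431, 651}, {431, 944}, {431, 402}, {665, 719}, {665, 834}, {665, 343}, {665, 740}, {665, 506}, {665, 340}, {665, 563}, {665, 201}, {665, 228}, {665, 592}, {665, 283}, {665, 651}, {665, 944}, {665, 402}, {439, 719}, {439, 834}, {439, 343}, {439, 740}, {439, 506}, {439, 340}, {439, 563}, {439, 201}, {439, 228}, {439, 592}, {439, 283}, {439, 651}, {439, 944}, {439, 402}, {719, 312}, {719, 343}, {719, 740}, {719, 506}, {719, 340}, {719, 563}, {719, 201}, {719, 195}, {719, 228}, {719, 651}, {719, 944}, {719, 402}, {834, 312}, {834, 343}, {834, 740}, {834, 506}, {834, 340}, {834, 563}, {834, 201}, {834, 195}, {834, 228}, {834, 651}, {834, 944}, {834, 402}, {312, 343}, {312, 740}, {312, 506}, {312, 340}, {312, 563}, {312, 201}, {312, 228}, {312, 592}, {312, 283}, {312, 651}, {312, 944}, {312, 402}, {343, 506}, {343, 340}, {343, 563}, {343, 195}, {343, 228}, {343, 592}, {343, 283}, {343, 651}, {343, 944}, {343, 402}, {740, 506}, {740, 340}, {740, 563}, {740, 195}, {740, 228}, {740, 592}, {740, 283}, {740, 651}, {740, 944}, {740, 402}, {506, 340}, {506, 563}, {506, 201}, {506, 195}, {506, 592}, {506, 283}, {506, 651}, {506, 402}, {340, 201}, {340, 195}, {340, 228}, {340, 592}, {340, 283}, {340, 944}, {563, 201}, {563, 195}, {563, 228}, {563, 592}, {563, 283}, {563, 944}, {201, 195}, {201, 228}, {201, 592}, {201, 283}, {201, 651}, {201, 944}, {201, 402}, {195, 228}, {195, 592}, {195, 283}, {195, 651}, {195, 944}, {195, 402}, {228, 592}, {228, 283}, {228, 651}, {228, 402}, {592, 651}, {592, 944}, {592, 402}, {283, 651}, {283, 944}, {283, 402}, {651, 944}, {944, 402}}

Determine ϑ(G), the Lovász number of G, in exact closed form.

Vertex 719 has 18 neighbors: 852, 354, 115, 699, 665, 439, 312, 343, 740, 506, 340, 563, 201, 195, 228, 651, 944, 402.
deg(439) = 18; N(439) = {355, 354, 699, 431, 719, 834, 343, 740, 506, 340, 563, 201, 228, 592, 283, 651, 944, 402}.
deg(402) = 19; N(402) = {355, 852, 354, 115, 431, 665, 439, 719, 834, 312, 343, 740, 506, 201, 195, 228, 592, 283, 944}.
Vertex 115 has 18 neighbors: 355, 354, 699, 431, 719, 834, 343, 740, 506, 340, 563, 201, 228, 592, 283, 651, 944, 402.
Complete 5-partite, parts [6, 6, 5, 4, 3]: perfect, ϑ = α = 6.
≈ 6.000000 (to 6 d.p.).
Lovász sandwich 6 ≤ 6 ≤ 6: collapsed.

6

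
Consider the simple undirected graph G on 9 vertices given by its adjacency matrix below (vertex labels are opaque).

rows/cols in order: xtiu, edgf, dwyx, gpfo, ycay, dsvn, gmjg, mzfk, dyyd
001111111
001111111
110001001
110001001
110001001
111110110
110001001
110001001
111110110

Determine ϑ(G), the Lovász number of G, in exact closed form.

5

N(mzfk) = {xtiu, edgf, dsvn, dyyd}, |N(mzfk)| = 4.
Vertex edgf has 7 neighbors: dwyx, gpfo, ycay, dsvn, gmjg, mzfk, dyyd.
N(xtiu) = {dwyx, gpfo, ycay, dsvn, gmjg, mzfk, dyyd}, |N(xtiu)| = 7.
Vertex gmjg has 4 neighbors: xtiu, edgf, dsvn, dyyd.
Complete 3-partite, parts [5, 2, 2]: perfect, ϑ = α = 5.
Numerically 5.0000000.
Sandwich: α(G)=5 ≤ ϑ(G)=5 ≤ χ(Ḡ)=5 (collapsed).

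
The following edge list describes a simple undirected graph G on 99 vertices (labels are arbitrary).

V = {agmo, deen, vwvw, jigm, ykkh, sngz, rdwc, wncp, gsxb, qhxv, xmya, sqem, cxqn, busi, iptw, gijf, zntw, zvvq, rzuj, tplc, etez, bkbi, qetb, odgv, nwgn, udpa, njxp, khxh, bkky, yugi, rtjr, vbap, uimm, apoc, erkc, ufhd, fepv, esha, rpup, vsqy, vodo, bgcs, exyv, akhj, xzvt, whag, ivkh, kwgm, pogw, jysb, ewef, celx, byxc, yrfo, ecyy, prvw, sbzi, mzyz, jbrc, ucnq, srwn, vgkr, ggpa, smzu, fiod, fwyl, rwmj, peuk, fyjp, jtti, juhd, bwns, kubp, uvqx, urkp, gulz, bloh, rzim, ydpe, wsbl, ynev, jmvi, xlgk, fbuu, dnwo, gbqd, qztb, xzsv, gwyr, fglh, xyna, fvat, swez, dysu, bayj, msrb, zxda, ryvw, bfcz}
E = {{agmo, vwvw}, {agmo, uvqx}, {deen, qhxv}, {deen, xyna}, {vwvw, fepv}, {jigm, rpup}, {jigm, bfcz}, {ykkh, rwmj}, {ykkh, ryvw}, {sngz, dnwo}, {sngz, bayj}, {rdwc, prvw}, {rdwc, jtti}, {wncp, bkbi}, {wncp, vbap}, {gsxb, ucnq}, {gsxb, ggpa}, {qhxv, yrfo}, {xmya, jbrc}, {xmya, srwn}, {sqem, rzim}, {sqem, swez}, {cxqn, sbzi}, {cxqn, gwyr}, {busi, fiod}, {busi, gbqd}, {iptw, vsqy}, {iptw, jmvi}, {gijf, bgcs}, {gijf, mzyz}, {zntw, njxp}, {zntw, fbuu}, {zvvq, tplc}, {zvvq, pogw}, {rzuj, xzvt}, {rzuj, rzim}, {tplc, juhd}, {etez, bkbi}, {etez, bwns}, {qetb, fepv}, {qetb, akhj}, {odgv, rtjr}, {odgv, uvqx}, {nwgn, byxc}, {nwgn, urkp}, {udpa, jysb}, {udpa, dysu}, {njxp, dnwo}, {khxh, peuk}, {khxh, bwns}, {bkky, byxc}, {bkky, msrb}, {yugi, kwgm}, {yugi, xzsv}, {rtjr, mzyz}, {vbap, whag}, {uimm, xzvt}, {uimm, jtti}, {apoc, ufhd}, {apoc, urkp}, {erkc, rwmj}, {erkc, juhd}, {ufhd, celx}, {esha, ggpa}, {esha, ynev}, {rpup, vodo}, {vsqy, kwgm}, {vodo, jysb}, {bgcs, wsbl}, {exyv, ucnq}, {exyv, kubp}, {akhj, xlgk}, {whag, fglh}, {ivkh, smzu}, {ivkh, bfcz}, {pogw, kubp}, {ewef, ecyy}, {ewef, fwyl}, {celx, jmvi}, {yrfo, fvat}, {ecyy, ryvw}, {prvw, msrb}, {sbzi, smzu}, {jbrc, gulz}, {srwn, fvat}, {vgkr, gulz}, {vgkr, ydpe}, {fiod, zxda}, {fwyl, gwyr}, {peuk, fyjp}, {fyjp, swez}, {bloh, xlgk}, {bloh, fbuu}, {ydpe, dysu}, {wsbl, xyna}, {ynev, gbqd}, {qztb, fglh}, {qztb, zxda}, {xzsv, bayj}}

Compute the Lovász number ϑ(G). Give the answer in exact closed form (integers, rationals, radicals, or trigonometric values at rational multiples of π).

Vertex fvat has 2 neighbors: yrfo, srwn.
N(wncp) = {bkbi, vbap}, |N(wncp)| = 2.
deg(sbzi) = 2; N(sbzi) = {cxqn, smzu}.
N(vbap) = {wncp, whag}, |N(vbap)| = 2.
deg(v) = 2 for all v (|V|=99); the odd cycle C_{99}.
Distinct eigenvalues (to 3 d.p.): [2.0, 1.996, 1.984, 1.964, 1.936, 1.9, 1.857, 1.806, 1.748, 1.683, 1.611, 1.532, 1.447, 1.357, 1.261, 1.16, 1.054, 0.945, 0.831, 0.714, 0.594, 0.472, 0.347, 0.222, 0.095, -0.032, -0.158, -0.285, -0.41, -0.533, -0.654, -0.773, -0.888, -1.0, -1.108, -1.211, -1.31, -1.403, -1.491, -1.572, -1.647, -1.716, -1.778, -1.832, -1.879, -1.919, -1.951, -1.975, -1.991, -1.999].
−99·(-2*cos(pi/99)) / ((2)−(-2*cos(pi/99))) = 99*cos(pi/99)/(cos(pi/99) + 1) = ϑ(G).
Numerically 49.487536.
49 ≤ 99*cos(pi/99)/(cos(pi/99) + 1) ≤ 50: both strict.

99*cos(pi/99)/(cos(pi/99) + 1)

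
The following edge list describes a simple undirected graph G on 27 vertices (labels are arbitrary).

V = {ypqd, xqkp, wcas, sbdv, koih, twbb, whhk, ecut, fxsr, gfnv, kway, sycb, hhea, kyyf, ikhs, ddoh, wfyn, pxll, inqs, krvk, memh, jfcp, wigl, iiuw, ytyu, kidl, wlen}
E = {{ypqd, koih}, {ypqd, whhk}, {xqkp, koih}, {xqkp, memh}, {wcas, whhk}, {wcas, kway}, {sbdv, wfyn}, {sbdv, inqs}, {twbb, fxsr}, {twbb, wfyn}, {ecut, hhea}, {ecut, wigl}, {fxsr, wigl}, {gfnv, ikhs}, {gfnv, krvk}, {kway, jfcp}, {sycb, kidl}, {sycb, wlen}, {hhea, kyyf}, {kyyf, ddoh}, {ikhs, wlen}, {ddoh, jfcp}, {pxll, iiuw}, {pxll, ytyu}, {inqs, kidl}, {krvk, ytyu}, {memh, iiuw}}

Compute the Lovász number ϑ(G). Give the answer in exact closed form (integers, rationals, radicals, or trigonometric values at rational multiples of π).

deg(ddoh) = 2; N(ddoh) = {kyyf, jfcp}.
deg(gfnv) = 2; N(gfnv) = {ikhs, krvk}.
N(wcas) = {whhk, kway}, |N(wcas)| = 2.
Vertex wlen has 2 neighbors: sycb, ikhs.
deg(v) = 2 for all v (|V|=27); the odd cycle C_{27}.
A has 14 distinct eigenvalues ≈ [2.0, 1.9461, 1.7873, 1.5321, 1.1943, 0.7922, 0.3473, -0.1163, -0.5736, -1.0, -1.3725, -1.671, -1.8794, -1.9865].
Lovász (edge-transitive): ϑ = −27·(-2*cos(pi/27))/((2)−(-2*cos(pi/27))) = 27*cos(pi/27)/(cos(pi/27) + 1).
= 13.4542… (decimal).
13 ≤ 27*cos(pi/27)/(cos(pi/27) + 1) ≤ 14: both strict.

27*cos(pi/27)/(cos(pi/27) + 1)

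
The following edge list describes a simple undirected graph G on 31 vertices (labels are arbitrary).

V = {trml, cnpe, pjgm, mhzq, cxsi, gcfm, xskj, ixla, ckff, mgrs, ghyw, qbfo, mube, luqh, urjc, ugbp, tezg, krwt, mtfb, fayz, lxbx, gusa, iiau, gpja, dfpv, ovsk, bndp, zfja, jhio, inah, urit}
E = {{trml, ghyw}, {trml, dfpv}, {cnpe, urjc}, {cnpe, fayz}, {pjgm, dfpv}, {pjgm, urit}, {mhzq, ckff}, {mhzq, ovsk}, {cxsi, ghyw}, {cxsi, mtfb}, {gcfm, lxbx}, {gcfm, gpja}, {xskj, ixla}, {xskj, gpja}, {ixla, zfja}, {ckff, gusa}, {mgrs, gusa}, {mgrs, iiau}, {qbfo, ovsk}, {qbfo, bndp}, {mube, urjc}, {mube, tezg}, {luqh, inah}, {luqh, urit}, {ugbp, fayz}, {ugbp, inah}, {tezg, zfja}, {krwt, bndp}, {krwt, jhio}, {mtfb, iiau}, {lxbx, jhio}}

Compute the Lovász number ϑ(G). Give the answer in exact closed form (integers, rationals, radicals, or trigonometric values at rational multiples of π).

Vertex ixla has 2 neighbors: xskj, zfja.
Vertex tezg has 2 neighbors: mube, zfja.
N(dfpv) = {trml, pjgm}, |N(dfpv)| = 2.
deg(ovsk) = 2; N(ovsk) = {mhzq, qbfo}.
31-vertex 2-regular graph: connected 2-regular on 31 ⇒ C_{31}.
spec(A) ≈ [2.0, 1.959, 1.838, 1.642, 1.378, 1.058, 0.695, 0.303, -0.101, -0.501, -0.881, -1.224, -1.518, -1.749, -1.908, -1.99] (distinct, 3 d.p.).
Lovász (edge-transitive): ϑ = −31·(-2*cos(pi/31))/((2)−(-2*cos(pi/31))) = 31*cos(pi/31)/(cos(pi/31) + 1).
ϑ(G) ≈ 15.4601350.
Lovász sandwich 15 ≤ 31*cos(pi/31)/(cos(pi/31) + 1) ≤ 16: both strict.

31*cos(pi/31)/(cos(pi/31) + 1)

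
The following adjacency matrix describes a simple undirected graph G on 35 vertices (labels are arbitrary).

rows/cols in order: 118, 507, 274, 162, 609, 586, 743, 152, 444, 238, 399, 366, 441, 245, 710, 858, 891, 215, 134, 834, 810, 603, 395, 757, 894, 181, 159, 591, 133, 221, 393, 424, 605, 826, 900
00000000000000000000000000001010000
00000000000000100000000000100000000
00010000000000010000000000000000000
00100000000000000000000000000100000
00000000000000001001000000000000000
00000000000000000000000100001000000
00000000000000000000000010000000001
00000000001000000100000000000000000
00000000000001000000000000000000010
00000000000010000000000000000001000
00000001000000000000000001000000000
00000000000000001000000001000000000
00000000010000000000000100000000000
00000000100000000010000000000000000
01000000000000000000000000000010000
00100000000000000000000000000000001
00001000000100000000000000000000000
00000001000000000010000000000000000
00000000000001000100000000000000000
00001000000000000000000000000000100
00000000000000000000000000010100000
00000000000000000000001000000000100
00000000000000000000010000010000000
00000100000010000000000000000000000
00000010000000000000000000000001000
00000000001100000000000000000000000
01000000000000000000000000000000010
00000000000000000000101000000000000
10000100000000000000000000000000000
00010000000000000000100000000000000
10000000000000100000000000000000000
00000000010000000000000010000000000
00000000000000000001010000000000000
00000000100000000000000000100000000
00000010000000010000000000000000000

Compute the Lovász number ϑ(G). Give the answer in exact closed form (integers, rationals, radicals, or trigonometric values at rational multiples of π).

35*cos(pi/35)/(cos(pi/35) + 1)

N(591) = {810, 395}, |N(591)| = 2.
deg(245) = 2; N(245) = {444, 134}.
N(393) = {118, 710}, |N(393)| = 2.
Vertex 507 has 2 neighbors: 710, 159.
2-regular, N=35; this is C_{35}, the 35-cycle.
Distinct eigenvalues (to 3 d.p.): [2.0, 1.968, 1.872, 1.717, 1.506, 1.247, 0.948, 0.618, 0.268, -0.09, -0.445, -0.786, -1.102, -1.382, -1.618, -1.802, -1.928, -1.992].
Lovász (edge-transitive): ϑ = −35·(-2*cos(pi/35))/((2)−(-2*cos(pi/35))) = 35*cos(pi/35)/(cos(pi/35) + 1).
Numerically 17.46470.
α=17, χ(Ḡ)=18; ϑ=35*cos(pi/35)/(cos(pi/35) + 1) lies between (both strict).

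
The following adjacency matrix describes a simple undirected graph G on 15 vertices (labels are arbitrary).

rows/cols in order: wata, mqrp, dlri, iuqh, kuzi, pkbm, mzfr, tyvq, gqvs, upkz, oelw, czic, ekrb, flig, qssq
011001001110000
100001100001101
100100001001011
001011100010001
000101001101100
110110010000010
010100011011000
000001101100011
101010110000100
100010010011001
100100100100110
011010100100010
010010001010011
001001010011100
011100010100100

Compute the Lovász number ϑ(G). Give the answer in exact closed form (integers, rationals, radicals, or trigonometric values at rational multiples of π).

5

N(mqrp) = {wata, pkbm, mzfr, czic, ekrb, qssq}, |N(mqrp)| = 6.
Vertex gqvs has 6 neighbors: wata, dlri, kuzi, mzfr, tyvq, ekrb.
deg(qssq) = 6; N(qssq) = {mqrp, dlri, iuqh, tyvq, upkz, ekrb}.
N(czic) = {mqrp, dlri, kuzi, mzfr, upkz, flig}, |N(czic)| = 6.
Regular of degree 6 on 15 vertices: Kneser-type, 2-subsets of [6].
The 3 distinct eigenvalues: [6.0, 1.0, -3.0].
Lovász: ϑ = −15(-3)/(6+-1*(-3)) = 5.
ϑ(G) ≈ 5.000000.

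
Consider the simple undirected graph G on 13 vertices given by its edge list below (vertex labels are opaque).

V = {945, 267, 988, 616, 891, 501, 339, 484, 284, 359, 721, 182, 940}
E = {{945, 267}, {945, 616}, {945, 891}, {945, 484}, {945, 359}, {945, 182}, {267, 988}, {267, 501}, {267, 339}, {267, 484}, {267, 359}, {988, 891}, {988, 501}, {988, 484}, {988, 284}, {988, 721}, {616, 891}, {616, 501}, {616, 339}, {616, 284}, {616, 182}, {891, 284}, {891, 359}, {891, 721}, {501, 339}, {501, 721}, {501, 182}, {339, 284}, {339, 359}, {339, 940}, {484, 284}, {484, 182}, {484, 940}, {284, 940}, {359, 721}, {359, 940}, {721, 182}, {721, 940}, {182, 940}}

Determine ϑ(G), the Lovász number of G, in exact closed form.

sqrt(13)

deg(891) = 6; N(891) = {945, 988, 616, 284, 359, 721}.
N(182) = {945, 616, 501, 484, 721, 940}, |N(182)| = 6.
N(501) = {267, 988, 616, 339, 721, 182}, |N(501)| = 6.
deg(359) = 6; N(359) = {945, 267, 891, 339, 721, 940}.
13-vertex 6-regular graph: strongly regular (13,6,2,3).
Distinct eigenvalues (to 6 d.p.): [6.0, 1.302776, -2.302776].
ϑ = −N·λ_min/(λ_max−λ_min) = −13·(-sqrt(13)/2 - 1/2)/(6−(-sqrt(13)/2 - 1/2)) = sqrt(13).
≈ 3.6055513 (to 7 d.p.).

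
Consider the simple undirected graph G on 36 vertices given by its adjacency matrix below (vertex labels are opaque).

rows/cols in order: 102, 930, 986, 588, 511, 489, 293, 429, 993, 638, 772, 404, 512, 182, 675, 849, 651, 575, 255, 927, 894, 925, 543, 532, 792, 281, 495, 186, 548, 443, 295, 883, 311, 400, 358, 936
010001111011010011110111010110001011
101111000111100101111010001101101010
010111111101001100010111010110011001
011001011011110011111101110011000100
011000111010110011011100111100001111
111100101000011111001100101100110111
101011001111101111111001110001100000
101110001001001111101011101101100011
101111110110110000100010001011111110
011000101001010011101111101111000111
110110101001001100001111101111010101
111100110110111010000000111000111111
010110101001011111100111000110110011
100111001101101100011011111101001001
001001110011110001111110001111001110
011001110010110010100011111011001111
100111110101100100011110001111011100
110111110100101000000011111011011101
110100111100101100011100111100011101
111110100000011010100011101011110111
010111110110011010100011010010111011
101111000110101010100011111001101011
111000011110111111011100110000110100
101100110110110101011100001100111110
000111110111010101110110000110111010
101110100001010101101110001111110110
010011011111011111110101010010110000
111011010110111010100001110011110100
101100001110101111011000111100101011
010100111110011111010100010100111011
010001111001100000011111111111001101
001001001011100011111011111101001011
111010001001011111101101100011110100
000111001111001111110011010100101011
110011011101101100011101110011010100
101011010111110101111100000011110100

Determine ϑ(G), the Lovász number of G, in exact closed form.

8

Vertex 429 has 21 neighbors: 102, 986, 588, 511, 993, 404, 675, 849, 651, 575, 255, 894, 543, 532, 792, 495, 186, 443, 295, 358, 936.
deg(675) = 21; N(675) = {986, 489, 293, 429, 772, 404, 512, 182, 575, 255, 927, 894, 925, 543, 495, 186, 548, 443, 311, 400, 358}.
N(986) = {930, 588, 511, 489, 293, 429, 993, 638, 404, 675, 849, 927, 925, 543, 532, 281, 186, 548, 883, 311, 936}, |N(986)| = 21.
deg(311) = 21; N(311) = {102, 930, 986, 511, 993, 404, 182, 675, 849, 651, 575, 255, 894, 925, 532, 792, 548, 443, 295, 883, 400}.
Regular of degree 21 on 36 vertices: Kneser K(9,2) on C(9,2)=36 vertices.
A has 3 distinct eigenvalues ≈ [21.0, 1.0, -6.0].
Lovász (edge-transitive): ϑ = −36·(-6)/((21)−(-6)) = 8.
ϑ(G) ≈ 8.000000000.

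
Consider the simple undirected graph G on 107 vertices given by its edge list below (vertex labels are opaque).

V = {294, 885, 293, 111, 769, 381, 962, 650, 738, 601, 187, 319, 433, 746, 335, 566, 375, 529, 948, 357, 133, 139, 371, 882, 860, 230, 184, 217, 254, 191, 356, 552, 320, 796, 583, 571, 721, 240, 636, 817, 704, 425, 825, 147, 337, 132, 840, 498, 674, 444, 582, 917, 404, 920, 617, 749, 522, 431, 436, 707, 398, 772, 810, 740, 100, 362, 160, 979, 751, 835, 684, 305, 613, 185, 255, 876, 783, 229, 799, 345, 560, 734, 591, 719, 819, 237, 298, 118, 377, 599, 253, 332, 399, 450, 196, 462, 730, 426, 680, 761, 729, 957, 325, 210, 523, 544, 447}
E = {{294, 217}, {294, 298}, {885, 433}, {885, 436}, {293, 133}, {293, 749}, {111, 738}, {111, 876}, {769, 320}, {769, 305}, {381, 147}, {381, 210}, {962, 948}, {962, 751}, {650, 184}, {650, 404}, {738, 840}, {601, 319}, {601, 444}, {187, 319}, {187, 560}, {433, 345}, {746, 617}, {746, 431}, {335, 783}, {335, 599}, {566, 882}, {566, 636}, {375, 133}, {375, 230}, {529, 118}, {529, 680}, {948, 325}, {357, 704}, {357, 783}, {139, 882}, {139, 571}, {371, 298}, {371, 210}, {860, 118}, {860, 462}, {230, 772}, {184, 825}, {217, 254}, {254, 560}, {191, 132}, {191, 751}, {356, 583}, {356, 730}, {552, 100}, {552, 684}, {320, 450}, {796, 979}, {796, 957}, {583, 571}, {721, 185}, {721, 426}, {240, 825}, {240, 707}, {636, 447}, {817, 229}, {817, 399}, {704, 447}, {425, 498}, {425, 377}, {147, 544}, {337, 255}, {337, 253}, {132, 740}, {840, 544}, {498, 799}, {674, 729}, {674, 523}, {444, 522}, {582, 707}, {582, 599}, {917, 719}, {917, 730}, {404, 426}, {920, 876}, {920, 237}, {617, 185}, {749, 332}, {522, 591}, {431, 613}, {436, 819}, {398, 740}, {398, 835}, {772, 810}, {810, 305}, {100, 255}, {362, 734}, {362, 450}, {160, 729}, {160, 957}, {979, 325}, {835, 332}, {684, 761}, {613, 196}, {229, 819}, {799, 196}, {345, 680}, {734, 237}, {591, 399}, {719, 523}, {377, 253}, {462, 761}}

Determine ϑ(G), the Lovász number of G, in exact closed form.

107*cos(pi/107)/(cos(pi/107) + 1)

N(522) = {444, 591}, |N(522)| = 2.
Vertex 599 has 2 neighbors: 335, 582.
deg(185) = 2; N(185) = {721, 617}.
deg(444) = 2; N(444) = {601, 522}.
Every vertex has degree 2 (N=107); connected 2-regular on 107 ⇒ C_{107}.
Distinct eigenvalues (to 4 d.p.): [2.0, 1.9966, 1.9862, 1.969, 1.9451, 1.9144, 1.8771, 1.8334, 1.7833, 1.7271, 1.665, 1.5971, 1.5237, 1.445, 1.3614, 1.273, 1.1803, 1.0835, 0.983, 0.8791, 0.7721, 0.6625, 0.5506, 0.4369, 0.3216, 0.2052, 0.0881, -0.0294, -0.1467, -0.2635, -0.3794, -0.494, -0.6069, -0.7176, -0.826, -0.9314, -1.0337, -1.1324, -1.2272, -1.3178, -1.4038, -1.485, -1.561, -1.6317, -1.6968, -1.756, -1.8092, -1.8561, -1.8966, -1.9306, -1.9579, -1.9785, -1.9922, -1.9991].
With N=107: ϑ(G) = 107·(-(-1)*2*cos(pi/107))/(2−(-2*cos(pi/107))) = 107*cos(pi/107)/(cos(pi/107) + 1).
= 53.48847… (decimal).
53 ≤ 107*cos(pi/107)/(cos(pi/107) + 1) ≤ 54: both strict.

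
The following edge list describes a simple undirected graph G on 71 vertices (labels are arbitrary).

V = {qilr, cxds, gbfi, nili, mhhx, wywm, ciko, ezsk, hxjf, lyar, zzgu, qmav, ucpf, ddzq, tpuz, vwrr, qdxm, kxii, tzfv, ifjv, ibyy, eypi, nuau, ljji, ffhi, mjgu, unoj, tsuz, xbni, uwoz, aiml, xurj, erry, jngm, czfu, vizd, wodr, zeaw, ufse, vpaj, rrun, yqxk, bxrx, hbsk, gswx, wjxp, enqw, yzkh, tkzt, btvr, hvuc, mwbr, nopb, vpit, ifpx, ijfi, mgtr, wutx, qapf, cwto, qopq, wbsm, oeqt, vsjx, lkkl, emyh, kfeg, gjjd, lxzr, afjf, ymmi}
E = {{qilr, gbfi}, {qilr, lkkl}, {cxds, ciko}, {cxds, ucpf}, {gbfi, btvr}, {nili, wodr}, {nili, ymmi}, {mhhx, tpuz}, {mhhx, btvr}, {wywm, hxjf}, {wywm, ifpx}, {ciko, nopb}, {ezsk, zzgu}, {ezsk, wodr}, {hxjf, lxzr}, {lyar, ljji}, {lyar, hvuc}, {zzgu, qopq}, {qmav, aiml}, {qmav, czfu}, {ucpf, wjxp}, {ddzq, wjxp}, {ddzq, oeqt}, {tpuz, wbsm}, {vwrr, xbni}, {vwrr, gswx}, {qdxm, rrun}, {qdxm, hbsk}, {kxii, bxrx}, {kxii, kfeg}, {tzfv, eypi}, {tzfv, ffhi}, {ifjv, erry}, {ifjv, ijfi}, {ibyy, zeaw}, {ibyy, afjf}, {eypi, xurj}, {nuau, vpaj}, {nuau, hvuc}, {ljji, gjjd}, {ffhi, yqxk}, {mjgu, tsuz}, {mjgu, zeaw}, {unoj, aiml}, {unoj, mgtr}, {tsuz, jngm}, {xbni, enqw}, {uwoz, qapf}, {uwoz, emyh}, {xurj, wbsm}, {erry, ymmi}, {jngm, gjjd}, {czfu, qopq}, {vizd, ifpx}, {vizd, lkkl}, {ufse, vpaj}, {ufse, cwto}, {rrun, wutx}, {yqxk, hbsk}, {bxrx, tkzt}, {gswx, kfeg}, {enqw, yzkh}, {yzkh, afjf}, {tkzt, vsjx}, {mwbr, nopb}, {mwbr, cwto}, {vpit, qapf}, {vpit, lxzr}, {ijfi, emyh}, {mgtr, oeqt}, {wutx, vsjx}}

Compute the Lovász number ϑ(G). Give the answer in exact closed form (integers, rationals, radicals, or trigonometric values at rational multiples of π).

71*cos(pi/71)/(cos(pi/71) + 1)

N(hxjf) = {wywm, lxzr}, |N(hxjf)| = 2.
N(afjf) = {ibyy, yzkh}, |N(afjf)| = 2.
Vertex gbfi has 2 neighbors: qilr, btvr.
Vertex ciko has 2 neighbors: cxds, nopb.
71-vertex 2-regular graph: the odd cycle C_{71}.
spec(A) ≈ [2.0, 1.9922, 1.9688, 1.9299, 1.876, 1.8074, 1.7246, 1.6284, 1.5194, 1.3985, 1.2666, 1.1249, 0.9743, 0.8162, 0.6516, 0.4819, 0.3085, 0.1326, -0.0442, -0.2208, -0.3956, -0.5673, -0.7346, -0.8961, -1.0507, -1.1969, -1.3339, -1.4604, -1.5754, -1.6781, -1.7677, -1.8435, -1.9048, -1.9513, -1.9824, -1.998] (distinct, 4 d.p.).
Lovász: ϑ = −71(-2*cos(pi/71))/(2+-(-1)*2*cos(pi/71)) = 71*cos(pi/71)/(cos(pi/71) + 1).
ϑ(G) ≈ 35.48262.
α=35, χ(Ḡ)=36; ϑ=71*cos(pi/71)/(cos(pi/71) + 1) lies between (both strict).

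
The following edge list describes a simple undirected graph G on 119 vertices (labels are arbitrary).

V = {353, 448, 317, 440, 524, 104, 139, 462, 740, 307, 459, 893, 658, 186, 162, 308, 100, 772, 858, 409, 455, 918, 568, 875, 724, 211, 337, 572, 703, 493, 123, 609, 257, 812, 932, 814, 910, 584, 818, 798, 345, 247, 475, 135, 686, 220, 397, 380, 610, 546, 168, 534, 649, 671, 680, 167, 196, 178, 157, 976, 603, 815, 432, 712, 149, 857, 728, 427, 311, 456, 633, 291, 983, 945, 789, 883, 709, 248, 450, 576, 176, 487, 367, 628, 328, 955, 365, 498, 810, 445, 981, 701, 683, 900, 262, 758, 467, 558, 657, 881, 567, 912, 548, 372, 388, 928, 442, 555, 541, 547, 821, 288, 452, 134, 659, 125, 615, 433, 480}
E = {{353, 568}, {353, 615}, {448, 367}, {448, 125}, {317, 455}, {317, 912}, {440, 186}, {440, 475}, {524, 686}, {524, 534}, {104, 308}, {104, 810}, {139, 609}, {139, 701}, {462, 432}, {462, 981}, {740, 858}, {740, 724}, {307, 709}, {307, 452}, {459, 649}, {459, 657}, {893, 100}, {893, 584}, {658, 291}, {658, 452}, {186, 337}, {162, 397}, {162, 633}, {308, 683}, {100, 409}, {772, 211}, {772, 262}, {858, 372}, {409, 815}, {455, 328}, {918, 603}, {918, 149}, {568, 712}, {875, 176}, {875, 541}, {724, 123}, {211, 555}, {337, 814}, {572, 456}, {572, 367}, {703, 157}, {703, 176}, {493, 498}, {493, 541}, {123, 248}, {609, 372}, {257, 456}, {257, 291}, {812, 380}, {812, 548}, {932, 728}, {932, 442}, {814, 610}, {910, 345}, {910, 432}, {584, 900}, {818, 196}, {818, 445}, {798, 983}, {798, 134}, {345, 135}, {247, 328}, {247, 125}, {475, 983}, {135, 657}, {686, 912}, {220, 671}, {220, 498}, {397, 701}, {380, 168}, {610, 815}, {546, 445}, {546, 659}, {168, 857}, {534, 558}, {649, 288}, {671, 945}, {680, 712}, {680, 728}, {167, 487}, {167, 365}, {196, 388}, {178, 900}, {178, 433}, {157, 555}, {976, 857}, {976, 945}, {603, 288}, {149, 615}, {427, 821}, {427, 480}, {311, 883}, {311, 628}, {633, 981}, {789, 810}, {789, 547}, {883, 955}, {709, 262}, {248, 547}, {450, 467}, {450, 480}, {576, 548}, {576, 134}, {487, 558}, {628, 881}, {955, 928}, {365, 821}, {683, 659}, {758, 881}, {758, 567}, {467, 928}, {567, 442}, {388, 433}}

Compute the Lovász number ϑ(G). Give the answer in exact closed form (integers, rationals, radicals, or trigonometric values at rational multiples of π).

N(724) = {740, 123}, |N(724)| = 2.
N(649) = {459, 288}, |N(649)| = 2.
deg(480) = 2; N(480) = {427, 450}.
deg(450) = 2; N(450) = {467, 480}.
deg(v) = 2 for all v (|V|=119); a single 119-cycle (edge-transitive).
spec(A) ≈ [2.0, 1.9972, 1.9889, 1.975, 1.9556, 1.9307, 1.9005, 1.8649, 1.8242, 1.7784, 1.7276, 1.672, 1.6118, 1.5471, 1.478, 1.4048, 1.3278, 1.247, 1.1627, 1.0752, 0.9847, 0.8915, 0.7957, 0.6978, 0.5979, 0.4964, 0.3934, 0.2894, 0.1845, 0.0792, -0.0264, -0.1319, -0.237, -0.3415, -0.445, -0.5473, -0.6481, -0.747, -0.8439, -0.9384, -1.0303, -1.1194, -1.2053, -1.2878, -1.3668, -1.4419, -1.5131, -1.58, -1.6425, -1.7004, -1.7536, -1.8019, -1.8452, -1.8834, -1.9163, -1.9438, -1.9659, -1.9826, -1.9937, -1.9993] (distinct, 4 d.p.).
ϑ = −N·λ_min/(λ_max−λ_min) = −119·(-2*cos(pi/119))/(2−(-2*cos(pi/119))) = 119*cos(pi/119)/(cos(pi/119) + 1).
Numerically 59.48963.
α=59, χ(Ḡ)=60; ϑ=119*cos(pi/119)/(cos(pi/119) + 1) lies between (both strict).

119*cos(pi/119)/(cos(pi/119) + 1)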